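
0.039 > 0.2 False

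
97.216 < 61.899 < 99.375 False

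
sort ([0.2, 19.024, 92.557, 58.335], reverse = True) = [92.557, 58.335, 19.024, 0.2]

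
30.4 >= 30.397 True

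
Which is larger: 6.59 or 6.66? 6.66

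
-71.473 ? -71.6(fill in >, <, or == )>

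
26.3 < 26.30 False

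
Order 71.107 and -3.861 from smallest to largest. -3.861, 71.107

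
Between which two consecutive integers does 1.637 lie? 1 and 2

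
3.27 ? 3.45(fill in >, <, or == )<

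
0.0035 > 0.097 False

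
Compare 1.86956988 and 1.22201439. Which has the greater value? 1.86956988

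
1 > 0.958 True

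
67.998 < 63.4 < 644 False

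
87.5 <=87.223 False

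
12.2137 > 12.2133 True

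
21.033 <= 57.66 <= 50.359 False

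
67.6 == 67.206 False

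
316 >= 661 False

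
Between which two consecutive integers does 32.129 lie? 32 and 33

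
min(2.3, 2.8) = 2.3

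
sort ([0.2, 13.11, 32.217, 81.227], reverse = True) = [81.227, 32.217, 13.11, 0.2]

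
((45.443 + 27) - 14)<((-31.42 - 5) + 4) False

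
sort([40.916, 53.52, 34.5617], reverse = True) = [53.52, 40.916, 34.5617]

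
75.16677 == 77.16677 False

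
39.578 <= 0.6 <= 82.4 False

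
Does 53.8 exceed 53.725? Yes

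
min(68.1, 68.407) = 68.1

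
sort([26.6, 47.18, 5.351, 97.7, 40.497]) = [5.351, 26.6, 40.497, 47.18, 97.7]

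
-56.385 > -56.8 True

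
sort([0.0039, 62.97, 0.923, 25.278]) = [0.0039, 0.923, 25.278, 62.97]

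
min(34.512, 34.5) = 34.5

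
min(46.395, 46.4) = 46.395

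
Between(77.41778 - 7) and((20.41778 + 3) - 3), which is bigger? (77.41778 - 7)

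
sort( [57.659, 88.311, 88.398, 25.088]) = [25.088, 57.659, 88.311, 88.398]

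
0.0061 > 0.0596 False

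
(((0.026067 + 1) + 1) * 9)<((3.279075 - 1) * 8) False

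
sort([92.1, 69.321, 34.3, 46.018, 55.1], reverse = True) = [92.1, 69.321, 55.1, 46.018, 34.3]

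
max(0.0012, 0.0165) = 0.0165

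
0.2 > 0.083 True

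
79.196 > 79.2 False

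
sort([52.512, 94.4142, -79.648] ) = [-79.648, 52.512, 94.4142]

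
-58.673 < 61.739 True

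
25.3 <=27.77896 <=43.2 True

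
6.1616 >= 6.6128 False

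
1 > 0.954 True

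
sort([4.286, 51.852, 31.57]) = [4.286, 31.57, 51.852]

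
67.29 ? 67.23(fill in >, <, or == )>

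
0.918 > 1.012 False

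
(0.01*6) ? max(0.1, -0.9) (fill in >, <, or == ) <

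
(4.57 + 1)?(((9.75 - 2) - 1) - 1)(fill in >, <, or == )<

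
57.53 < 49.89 False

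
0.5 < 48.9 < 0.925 False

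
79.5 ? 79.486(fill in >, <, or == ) >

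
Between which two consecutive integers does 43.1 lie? 43 and 44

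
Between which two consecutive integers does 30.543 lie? 30 and 31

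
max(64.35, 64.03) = 64.35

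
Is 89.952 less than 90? Yes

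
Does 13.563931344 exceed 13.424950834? Yes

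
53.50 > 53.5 False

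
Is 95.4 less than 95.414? Yes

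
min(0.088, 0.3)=0.088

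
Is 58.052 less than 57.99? No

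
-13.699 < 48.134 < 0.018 False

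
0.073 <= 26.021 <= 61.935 True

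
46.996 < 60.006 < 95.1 True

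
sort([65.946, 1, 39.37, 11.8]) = [1, 11.8, 39.37, 65.946]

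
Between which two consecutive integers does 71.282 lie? 71 and 72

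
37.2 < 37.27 True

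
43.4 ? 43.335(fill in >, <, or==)>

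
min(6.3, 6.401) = 6.3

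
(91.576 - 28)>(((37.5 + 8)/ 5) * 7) False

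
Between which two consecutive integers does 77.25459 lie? 77 and 78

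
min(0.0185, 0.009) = 0.009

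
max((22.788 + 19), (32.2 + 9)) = 41.788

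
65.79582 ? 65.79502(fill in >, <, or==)>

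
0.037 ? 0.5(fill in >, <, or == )<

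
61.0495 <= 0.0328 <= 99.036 False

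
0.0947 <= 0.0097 False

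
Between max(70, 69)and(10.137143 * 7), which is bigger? (10.137143 * 7)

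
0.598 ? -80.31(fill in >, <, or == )>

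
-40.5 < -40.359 True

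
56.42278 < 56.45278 True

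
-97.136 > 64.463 False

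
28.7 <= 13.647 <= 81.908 False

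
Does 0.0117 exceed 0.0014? Yes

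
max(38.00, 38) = 38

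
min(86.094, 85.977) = 85.977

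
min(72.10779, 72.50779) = 72.10779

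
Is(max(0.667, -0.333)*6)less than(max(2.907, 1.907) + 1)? No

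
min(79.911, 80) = 79.911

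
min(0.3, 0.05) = 0.05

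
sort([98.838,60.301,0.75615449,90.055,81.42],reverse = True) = [98.838,90.055,81.42,60.301,0.75615449]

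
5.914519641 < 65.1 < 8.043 False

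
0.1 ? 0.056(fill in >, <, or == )>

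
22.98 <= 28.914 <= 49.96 True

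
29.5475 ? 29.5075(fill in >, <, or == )>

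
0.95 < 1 True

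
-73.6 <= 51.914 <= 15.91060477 False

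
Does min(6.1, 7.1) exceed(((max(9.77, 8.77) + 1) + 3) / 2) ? No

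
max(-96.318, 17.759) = 17.759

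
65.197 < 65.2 True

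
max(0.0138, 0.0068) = 0.0138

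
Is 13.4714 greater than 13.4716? No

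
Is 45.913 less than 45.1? No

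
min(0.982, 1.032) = 0.982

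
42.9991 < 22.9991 False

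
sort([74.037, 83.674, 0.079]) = [0.079, 74.037, 83.674]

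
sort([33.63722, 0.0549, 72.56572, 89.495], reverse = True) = [89.495, 72.56572, 33.63722, 0.0549]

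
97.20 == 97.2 True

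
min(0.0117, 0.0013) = 0.0013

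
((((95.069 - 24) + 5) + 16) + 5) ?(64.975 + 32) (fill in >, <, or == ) >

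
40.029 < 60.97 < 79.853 True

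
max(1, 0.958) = 1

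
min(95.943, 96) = 95.943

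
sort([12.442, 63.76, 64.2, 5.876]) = [5.876, 12.442, 63.76, 64.2]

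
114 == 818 False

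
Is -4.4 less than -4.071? Yes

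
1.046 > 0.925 True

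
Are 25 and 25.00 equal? Yes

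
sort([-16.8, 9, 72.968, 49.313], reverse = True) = [72.968, 49.313, 9, -16.8]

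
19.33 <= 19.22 False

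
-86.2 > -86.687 True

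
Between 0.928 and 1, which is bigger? 1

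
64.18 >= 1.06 True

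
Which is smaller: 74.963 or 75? 74.963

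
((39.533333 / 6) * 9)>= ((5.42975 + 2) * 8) False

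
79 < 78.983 False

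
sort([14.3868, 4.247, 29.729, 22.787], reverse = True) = [29.729, 22.787, 14.3868, 4.247]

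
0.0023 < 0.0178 True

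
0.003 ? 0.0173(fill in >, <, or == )<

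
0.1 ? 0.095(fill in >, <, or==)>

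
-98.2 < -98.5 False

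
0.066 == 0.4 False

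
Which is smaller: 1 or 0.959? 0.959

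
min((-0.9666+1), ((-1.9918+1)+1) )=0.0082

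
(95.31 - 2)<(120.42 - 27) True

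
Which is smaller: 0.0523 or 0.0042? 0.0042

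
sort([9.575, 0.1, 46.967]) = [0.1, 9.575, 46.967]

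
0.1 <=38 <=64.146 True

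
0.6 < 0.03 False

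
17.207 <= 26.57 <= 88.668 True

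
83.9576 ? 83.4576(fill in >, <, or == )>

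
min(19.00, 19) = 19.00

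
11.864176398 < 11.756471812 False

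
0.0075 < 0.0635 True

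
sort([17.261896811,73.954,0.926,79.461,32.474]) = [0.926,17.261896811,32.474,73.954,79.461]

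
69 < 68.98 False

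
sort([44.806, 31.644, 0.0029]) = [0.0029, 31.644, 44.806]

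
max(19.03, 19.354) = 19.354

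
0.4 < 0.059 False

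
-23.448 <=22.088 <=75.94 True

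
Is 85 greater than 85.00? No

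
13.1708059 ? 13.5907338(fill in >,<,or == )<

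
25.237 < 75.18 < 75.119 False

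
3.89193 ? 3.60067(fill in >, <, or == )>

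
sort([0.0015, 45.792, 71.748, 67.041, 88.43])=[0.0015, 45.792, 67.041, 71.748, 88.43]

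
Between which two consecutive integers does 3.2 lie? 3 and 4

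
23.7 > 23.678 True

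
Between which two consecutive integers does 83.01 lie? 83 and 84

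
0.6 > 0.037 True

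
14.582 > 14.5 True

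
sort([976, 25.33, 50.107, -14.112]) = [-14.112, 25.33, 50.107, 976]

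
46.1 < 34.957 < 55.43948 False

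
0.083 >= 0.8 False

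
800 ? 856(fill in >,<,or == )<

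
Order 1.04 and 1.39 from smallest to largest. 1.04, 1.39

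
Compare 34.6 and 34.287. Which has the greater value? 34.6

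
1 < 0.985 False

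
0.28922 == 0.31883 False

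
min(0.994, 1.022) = 0.994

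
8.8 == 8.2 False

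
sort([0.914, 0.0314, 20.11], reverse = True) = [20.11, 0.914, 0.0314]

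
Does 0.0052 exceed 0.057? No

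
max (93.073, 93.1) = 93.1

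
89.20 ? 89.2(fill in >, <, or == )==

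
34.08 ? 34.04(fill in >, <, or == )>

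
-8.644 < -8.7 False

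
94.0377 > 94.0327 True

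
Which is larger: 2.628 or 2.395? 2.628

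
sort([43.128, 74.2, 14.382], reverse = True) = [74.2, 43.128, 14.382]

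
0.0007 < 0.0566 True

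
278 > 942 False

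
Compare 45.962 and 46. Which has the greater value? 46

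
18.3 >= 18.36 False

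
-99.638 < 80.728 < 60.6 False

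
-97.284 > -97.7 True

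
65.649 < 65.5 False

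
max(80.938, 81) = 81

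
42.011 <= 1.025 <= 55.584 False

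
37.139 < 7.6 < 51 False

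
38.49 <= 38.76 True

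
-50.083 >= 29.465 False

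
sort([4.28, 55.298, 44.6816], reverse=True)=[55.298, 44.6816, 4.28]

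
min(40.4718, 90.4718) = 40.4718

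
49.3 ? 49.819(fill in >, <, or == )<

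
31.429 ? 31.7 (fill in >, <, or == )<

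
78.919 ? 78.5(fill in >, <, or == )>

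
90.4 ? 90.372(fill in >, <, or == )>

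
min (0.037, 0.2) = 0.037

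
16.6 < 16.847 True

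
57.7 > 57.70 False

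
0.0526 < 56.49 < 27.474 False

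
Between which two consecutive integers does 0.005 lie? 0 and 1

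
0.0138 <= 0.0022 False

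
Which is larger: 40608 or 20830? 40608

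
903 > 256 True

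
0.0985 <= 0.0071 False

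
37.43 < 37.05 False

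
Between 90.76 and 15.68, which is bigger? 90.76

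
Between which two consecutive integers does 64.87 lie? 64 and 65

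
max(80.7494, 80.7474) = 80.7494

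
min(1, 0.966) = 0.966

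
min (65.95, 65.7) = 65.7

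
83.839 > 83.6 True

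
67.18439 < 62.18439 False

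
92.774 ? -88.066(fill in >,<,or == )>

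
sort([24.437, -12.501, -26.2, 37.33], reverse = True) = [37.33, 24.437, -12.501, -26.2]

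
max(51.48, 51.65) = 51.65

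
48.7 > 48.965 False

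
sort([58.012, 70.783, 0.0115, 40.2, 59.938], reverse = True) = [70.783, 59.938, 58.012, 40.2, 0.0115]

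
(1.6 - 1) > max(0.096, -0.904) True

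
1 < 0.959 False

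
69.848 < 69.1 False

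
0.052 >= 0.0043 True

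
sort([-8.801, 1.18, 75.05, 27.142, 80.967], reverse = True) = [80.967, 75.05, 27.142, 1.18, -8.801]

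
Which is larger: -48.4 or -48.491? -48.4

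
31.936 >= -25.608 True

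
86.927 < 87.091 True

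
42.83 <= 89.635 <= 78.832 False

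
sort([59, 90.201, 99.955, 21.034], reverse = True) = [99.955, 90.201, 59, 21.034]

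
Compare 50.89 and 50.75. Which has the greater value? 50.89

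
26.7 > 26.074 True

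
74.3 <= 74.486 True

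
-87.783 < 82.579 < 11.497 False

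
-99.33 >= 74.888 False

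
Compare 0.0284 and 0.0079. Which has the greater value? 0.0284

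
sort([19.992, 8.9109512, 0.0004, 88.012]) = [0.0004, 8.9109512, 19.992, 88.012]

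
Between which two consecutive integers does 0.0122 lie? 0 and 1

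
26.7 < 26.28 False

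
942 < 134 False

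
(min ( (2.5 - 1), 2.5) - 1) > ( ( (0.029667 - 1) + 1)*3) True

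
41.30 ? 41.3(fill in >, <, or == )==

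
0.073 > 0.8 False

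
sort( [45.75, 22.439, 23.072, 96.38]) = [22.439, 23.072, 45.75, 96.38]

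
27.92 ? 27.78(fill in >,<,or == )>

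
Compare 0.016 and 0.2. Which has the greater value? 0.2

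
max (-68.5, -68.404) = -68.404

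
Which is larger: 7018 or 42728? 42728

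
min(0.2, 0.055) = 0.055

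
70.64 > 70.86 False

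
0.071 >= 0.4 False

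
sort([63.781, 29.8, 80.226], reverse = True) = [80.226, 63.781, 29.8]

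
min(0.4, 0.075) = 0.075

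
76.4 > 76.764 False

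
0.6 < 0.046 False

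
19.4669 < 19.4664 False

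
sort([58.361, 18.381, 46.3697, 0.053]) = [0.053, 18.381, 46.3697, 58.361]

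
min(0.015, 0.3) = 0.015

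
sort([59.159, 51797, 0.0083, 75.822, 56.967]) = [0.0083, 56.967, 59.159, 75.822, 51797]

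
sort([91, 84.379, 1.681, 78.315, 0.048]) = [0.048, 1.681, 78.315, 84.379, 91]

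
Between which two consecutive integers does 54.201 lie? 54 and 55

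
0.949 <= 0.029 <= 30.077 False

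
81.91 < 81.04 False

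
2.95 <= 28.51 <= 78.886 True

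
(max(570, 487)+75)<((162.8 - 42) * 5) False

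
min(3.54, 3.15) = 3.15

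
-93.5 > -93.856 True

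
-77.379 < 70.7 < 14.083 False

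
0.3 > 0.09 True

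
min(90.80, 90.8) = 90.80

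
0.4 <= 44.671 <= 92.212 True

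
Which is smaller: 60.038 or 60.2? 60.038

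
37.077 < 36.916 False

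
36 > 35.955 True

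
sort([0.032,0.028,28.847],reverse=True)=[28.847,0.032,0.028]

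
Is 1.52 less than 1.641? Yes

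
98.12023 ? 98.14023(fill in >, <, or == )<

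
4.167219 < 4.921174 True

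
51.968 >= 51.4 True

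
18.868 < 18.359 False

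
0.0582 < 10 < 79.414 True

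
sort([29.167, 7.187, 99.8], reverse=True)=[99.8, 29.167, 7.187]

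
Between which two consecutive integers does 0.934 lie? 0 and 1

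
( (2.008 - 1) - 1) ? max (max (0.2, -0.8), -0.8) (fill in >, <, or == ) <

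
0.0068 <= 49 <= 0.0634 False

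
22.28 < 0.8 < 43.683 False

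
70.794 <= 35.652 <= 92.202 False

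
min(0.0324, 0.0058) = 0.0058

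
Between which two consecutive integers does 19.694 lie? 19 and 20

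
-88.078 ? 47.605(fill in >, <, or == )<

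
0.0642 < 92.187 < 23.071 False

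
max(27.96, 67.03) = 67.03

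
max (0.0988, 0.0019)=0.0988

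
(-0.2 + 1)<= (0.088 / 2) False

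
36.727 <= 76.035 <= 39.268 False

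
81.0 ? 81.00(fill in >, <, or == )==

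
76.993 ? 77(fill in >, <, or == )<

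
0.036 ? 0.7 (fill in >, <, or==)<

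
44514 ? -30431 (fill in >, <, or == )>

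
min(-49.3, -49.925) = -49.925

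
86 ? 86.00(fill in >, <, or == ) ==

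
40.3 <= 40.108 False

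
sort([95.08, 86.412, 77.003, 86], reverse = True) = [95.08, 86.412, 86, 77.003]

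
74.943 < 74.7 False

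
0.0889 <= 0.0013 False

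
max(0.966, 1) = 1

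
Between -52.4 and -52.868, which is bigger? -52.4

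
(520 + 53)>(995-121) False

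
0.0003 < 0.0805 True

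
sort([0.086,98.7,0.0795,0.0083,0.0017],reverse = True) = [98.7,0.086,0.0795,0.0083,0.0017]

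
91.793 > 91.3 True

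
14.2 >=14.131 True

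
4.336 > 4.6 False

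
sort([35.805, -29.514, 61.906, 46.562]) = [-29.514, 35.805, 46.562, 61.906]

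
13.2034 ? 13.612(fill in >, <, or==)<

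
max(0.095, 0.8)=0.8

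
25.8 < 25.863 True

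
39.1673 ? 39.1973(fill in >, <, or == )<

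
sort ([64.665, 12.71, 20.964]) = [12.71, 20.964, 64.665]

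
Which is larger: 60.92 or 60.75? 60.92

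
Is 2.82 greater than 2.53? Yes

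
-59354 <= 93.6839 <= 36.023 False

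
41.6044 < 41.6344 True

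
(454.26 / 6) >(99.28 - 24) True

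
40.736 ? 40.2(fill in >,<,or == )>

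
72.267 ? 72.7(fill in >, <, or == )<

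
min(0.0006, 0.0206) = 0.0006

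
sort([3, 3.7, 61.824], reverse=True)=[61.824, 3.7, 3]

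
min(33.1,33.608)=33.1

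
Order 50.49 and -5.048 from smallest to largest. -5.048, 50.49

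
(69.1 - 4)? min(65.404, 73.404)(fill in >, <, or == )<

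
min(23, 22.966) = 22.966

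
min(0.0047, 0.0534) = 0.0047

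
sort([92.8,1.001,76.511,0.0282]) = [0.0282,1.001,76.511,92.8]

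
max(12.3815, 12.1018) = 12.3815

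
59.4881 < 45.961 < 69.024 False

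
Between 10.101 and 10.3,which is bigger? 10.3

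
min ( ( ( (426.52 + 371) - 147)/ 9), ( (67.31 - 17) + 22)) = 72.28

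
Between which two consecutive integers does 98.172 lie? 98 and 99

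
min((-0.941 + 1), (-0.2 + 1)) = 0.059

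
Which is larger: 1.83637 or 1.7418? 1.83637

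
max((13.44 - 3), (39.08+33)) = 72.08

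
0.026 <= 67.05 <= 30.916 False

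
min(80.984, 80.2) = 80.2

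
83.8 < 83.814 True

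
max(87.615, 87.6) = 87.615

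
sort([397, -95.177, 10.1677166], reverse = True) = [397, 10.1677166, -95.177]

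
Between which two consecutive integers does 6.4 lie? 6 and 7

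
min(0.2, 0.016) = 0.016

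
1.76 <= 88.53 True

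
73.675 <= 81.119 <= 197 True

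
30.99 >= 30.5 True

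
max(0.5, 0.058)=0.5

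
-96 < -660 False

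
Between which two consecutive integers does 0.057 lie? 0 and 1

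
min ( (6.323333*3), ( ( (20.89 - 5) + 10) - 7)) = 18.89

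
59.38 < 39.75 False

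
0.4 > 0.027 True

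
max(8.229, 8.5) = 8.5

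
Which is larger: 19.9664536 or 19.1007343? 19.9664536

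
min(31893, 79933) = 31893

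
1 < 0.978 False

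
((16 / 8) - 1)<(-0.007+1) False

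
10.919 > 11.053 False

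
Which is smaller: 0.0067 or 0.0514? 0.0067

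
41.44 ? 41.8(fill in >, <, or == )<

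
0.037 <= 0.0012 False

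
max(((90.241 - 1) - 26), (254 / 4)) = 63.5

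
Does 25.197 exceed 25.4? No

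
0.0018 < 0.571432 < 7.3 True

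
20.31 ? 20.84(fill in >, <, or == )<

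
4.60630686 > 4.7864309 False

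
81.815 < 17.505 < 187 False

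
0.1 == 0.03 False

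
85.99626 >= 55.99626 True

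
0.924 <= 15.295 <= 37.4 True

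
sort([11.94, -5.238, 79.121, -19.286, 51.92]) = [-19.286, -5.238, 11.94, 51.92, 79.121]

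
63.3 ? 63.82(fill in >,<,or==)<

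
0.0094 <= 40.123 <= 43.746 True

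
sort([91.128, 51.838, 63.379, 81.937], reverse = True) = [91.128, 81.937, 63.379, 51.838]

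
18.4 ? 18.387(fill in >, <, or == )>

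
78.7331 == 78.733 False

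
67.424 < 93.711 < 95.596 True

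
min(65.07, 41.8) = 41.8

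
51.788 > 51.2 True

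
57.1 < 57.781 True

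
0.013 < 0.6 True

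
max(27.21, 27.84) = 27.84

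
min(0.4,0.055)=0.055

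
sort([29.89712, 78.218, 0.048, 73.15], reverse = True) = [78.218, 73.15, 29.89712, 0.048]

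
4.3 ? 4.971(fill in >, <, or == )<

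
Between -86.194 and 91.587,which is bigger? 91.587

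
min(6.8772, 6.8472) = 6.8472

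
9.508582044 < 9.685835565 True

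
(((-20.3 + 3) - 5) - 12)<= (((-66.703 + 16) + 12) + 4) False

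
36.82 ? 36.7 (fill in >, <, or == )>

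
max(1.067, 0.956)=1.067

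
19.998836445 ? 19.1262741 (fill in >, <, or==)>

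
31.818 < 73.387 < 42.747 False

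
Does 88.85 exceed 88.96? No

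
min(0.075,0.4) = 0.075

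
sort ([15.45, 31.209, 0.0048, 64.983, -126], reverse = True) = [64.983, 31.209, 15.45, 0.0048, -126]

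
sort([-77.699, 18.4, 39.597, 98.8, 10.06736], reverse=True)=[98.8, 39.597, 18.4, 10.06736, -77.699]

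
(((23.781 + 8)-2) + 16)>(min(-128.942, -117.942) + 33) True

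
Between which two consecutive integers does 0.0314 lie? 0 and 1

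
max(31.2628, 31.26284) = 31.26284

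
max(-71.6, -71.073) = -71.073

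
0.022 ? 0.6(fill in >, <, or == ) <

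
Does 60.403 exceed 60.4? Yes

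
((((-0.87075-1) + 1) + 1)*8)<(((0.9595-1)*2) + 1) False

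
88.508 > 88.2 True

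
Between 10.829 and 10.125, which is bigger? 10.829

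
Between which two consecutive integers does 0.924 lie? 0 and 1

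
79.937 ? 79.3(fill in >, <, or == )>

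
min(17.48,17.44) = 17.44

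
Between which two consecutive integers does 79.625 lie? 79 and 80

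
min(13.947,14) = 13.947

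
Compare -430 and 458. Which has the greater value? 458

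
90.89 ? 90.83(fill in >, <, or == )>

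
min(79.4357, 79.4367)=79.4357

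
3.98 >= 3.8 True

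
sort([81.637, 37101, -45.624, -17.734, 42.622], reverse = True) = [37101, 81.637, 42.622, -17.734, -45.624]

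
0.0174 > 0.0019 True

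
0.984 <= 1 True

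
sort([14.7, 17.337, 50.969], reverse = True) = [50.969, 17.337, 14.7]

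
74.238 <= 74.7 True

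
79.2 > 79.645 False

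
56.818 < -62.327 False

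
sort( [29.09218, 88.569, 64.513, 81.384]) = [29.09218, 64.513, 81.384, 88.569]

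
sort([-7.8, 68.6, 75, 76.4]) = [-7.8, 68.6, 75, 76.4]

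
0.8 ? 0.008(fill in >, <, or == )>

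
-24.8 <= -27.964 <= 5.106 False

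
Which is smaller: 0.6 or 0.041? 0.041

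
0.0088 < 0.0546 True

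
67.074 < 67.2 True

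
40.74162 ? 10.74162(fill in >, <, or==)>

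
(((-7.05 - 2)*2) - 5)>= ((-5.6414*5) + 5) True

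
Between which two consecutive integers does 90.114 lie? 90 and 91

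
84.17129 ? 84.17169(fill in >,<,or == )<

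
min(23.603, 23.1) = 23.1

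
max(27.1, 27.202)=27.202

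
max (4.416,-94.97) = 4.416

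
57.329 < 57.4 True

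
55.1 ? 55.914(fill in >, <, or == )<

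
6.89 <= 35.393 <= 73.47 True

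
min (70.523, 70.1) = 70.1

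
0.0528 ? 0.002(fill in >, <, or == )>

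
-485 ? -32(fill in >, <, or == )<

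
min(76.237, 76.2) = 76.2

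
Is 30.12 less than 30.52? Yes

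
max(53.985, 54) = 54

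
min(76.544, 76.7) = 76.544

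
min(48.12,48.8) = 48.12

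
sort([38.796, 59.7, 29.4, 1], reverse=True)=[59.7, 38.796, 29.4, 1]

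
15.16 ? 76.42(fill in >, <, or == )<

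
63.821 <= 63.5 False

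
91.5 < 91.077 False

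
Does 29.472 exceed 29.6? No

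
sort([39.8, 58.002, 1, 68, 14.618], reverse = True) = [68, 58.002, 39.8, 14.618, 1]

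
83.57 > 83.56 True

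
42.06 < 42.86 True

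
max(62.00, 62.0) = 62.0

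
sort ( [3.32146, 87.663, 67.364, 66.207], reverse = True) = [87.663, 67.364, 66.207, 3.32146]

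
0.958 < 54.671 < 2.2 False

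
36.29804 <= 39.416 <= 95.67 True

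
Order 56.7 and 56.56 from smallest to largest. 56.56,56.7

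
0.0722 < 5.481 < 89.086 True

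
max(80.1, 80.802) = 80.802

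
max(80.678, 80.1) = 80.678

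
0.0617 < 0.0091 False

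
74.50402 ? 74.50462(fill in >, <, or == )<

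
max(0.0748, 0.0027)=0.0748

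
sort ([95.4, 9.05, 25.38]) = [9.05, 25.38, 95.4]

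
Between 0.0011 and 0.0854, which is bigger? 0.0854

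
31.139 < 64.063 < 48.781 False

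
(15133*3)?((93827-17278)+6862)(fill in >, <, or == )<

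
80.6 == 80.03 False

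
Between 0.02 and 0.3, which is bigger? 0.3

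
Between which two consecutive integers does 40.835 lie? 40 and 41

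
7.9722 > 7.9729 False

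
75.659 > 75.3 True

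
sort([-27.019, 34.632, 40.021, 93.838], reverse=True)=[93.838, 40.021, 34.632, -27.019]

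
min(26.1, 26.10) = 26.1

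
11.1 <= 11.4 True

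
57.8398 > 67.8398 False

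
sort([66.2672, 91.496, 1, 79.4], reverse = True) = [91.496, 79.4, 66.2672, 1]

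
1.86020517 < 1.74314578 False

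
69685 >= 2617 True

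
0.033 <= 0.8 True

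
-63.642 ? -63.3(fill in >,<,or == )<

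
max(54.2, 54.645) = 54.645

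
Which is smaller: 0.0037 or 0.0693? 0.0037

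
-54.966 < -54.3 True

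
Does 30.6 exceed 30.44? Yes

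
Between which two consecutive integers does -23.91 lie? -24 and -23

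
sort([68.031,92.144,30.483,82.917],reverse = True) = [92.144,82.917,68.031,30.483]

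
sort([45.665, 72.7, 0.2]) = [0.2, 45.665, 72.7]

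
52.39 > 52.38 True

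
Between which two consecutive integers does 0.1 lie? 0 and 1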